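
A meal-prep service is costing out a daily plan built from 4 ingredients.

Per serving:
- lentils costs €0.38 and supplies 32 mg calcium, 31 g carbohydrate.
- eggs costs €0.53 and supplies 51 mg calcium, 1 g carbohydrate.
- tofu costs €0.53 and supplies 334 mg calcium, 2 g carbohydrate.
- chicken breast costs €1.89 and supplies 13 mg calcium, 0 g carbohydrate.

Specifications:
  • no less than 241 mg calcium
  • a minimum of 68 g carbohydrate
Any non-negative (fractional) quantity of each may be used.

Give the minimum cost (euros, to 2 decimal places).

€1.09

Let x1 = servings of lentils, x2 = servings of eggs, x3 = servings of tofu, x4 = servings of chicken breast.
min 0.38x1 + 0.53x2 + 0.53x3 + 1.89x4 subject to:
  32x1 + 51x2 + 334x3 + 13x4 ≥ 241   (calcium)
  31x1 + 1x2 + 2x3 ≥ 68   (carbohydrate)
  x1, x2, x3, x4 ≥ 0.
The optimal basis is {lentils, tofu}; eggs, chicken breast drop out. Binding constraints: calcium and carbohydrate.
So lentils = 2.16 servings, tofu = 0.5146 servings.
Hence cost = 0.38·2.16 + 0.53·0.5146 = €1.0935.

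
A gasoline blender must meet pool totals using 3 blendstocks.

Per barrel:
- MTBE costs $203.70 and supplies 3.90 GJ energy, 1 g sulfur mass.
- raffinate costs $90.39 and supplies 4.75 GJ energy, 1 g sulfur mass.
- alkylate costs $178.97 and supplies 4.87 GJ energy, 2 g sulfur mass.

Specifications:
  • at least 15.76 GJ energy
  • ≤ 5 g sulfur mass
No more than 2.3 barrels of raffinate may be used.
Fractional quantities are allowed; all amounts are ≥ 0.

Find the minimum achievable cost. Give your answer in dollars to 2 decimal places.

Let x1 = barrels of MTBE, x2 = barrels of raffinate, x3 = barrels of alkylate.
min 203.7x1 + 90.39x2 + 178.97x3 subject to:
  3.9x1 + 4.75x2 + 4.87x3 ≥ 15.76   (energy)
  1x1 + 1x2 + 2x3 ≤ 5   (sulfur mass)
  x2 ≤ 2.3
  x1, x2, x3 ≥ 0.
The optimal basis is {raffinate, alkylate}; MTBE drops out. There the energy and the raffinate cap constraints are tight.
Optimal quantities: raffinate = 2.3 barrels, alkylate = 0.9928 barrels.
Total cost: 90.39·2.3 + 178.97·0.9928 = 385.5784.

$385.58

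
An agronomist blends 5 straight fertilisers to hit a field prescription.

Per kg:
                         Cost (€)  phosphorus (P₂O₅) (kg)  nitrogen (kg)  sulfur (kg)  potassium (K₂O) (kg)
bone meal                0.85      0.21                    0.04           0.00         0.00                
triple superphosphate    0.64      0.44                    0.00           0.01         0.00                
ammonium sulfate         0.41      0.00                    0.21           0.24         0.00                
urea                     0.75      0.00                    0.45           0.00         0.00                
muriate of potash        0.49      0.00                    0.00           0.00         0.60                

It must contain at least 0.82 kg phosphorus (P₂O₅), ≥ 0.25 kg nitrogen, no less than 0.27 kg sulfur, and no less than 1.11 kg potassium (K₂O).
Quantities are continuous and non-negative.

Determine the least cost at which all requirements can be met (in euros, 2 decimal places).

This is a linear program. Let x1 = kg of bone meal, x2 = kg of triple superphosphate, x3 = kg of ammonium sulfate, x4 = kg of urea, x5 = kg of muriate of potash.
min 0.85x1 + 0.64x2 + 0.41x3 + 0.75x4 + 0.49x5 subject to:
  0.21x1 + 0.44x2 ≥ 0.82   (phosphorus (P₂O₅))
  0.04x1 + 0.21x3 + 0.45x4 ≥ 0.25   (nitrogen)
  0.01x2 + 0.24x3 ≥ 0.27   (sulfur)
  0.6x5 ≥ 1.11   (potassium (K₂O))
  x1, x2, x3, x4, x5 ≥ 0.
The minimum-cost mix takes nothing from bone meal — only triple superphosphate, ammonium sulfate, urea, muriate of potash. Binding constraints: phosphorus (P₂O₅), nitrogen, sulfur, potassium (K₂O).
Optimal quantities: triple superphosphate = 1.864 kg, ammonium sulfate = 1.047 kg, urea = 0.06679 kg, muriate of potash = 1.85 kg.
Cost = 0.64·1.864 + 0.41·1.047 + 0.75·0.06679 + 0.49·1.85 = 2.5788.

€2.58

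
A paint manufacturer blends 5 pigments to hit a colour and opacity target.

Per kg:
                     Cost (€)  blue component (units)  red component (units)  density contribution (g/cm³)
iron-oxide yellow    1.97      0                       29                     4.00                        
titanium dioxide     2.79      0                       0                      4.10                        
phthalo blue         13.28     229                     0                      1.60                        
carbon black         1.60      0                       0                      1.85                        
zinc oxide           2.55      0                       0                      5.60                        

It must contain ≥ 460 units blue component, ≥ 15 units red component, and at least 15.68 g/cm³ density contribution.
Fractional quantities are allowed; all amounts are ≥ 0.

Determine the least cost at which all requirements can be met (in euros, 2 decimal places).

Let x1 = kg of iron-oxide yellow, x2 = kg of titanium dioxide, x3 = kg of phthalo blue, x4 = kg of carbon black, x5 = kg of zinc oxide.
min 1.97x1 + 2.79x2 + 13.28x3 + 1.6x4 + 2.55x5 subject to:
  229x3 ≥ 460   (blue component)
  29x1 ≥ 15   (red component)
  4x1 + 4.1x2 + 1.6x3 + 1.85x4 + 5.6x5 ≥ 15.68   (density contribution)
  x1, x2, x3, x4, x5 ≥ 0.
The cheapest feasible vertex uses only iron-oxide yellow, phthalo blue, zinc oxide; titanium dioxide, carbon black are not used. The blue component, red component, density contribution requirements are met with equality.
Optimal quantities: iron-oxide yellow = 0.5172 kg, phthalo blue = 2.009 kg, zinc oxide = 1.857 kg.
Cost = 1.97·0.5172 + 13.28·2.009 + 2.55·1.857 = 32.4338.

€32.43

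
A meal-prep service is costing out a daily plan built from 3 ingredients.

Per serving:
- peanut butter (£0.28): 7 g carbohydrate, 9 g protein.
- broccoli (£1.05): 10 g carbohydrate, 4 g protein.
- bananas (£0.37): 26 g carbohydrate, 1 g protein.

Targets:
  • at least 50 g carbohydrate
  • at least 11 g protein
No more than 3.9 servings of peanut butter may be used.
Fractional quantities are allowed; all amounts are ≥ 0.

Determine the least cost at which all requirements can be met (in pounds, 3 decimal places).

Treat it as an LP. Let x1 = servings of peanut butter, x2 = servings of broccoli, x3 = servings of bananas.
Minimize 0.28x1 + 1.05x2 + 0.37x3 subject to:
  7x1 + 10x2 + 26x3 ≥ 50   (carbohydrate)
  9x1 + 4x2 + 1x3 ≥ 11   (protein)
  x1 ≤ 3.9
  x1, x2, x3 ≥ 0.
The optimal basis is {peanut butter, bananas}; broccoli drops out. The carbohydrate and protein requirements are met with equality.
Solving gives x1 = 1.04, x3 = 1.643.
Objective = 0.28·1.04 + 0.37·1.643 = 0.89911.

£0.899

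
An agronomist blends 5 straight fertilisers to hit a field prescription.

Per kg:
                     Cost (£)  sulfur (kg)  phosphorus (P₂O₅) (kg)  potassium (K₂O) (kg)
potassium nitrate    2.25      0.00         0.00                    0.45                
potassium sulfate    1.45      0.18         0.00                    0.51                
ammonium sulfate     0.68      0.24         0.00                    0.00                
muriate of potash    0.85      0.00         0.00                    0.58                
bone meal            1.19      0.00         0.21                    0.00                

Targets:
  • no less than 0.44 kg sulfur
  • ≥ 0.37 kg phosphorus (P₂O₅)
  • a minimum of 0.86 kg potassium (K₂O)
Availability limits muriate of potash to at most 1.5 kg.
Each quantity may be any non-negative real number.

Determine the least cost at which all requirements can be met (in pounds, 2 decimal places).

Let x1 = kg of potassium nitrate, x2 = kg of potassium sulfate, x3 = kg of ammonium sulfate, x4 = kg of muriate of potash, x5 = kg of bone meal.
min 2.25x1 + 1.45x2 + 0.68x3 + 0.85x4 + 1.19x5 with:
  0.18x2 + 0.24x3 ≥ 0.44   (sulfur)
  0.21x5 ≥ 0.37   (phosphorus (P₂O₅))
  0.45x1 + 0.51x2 + 0.58x4 ≥ 0.86   (potassium (K₂O))
  x4 ≤ 1.5
  x1, x2, x3, x4, x5 ≥ 0.
The optimal basis is {ammonium sulfate, muriate of potash, bone meal}; potassium nitrate, potassium sulfate drop out. The sulfur, phosphorus (P₂O₅), potassium (K₂O) requirements are met with equality.
Solving gives x3 = 1.833, x4 = 1.483, x5 = 1.762.
Total cost: 0.68·1.833 + 0.85·1.483 + 1.19·1.762 = 4.6038.

£4.60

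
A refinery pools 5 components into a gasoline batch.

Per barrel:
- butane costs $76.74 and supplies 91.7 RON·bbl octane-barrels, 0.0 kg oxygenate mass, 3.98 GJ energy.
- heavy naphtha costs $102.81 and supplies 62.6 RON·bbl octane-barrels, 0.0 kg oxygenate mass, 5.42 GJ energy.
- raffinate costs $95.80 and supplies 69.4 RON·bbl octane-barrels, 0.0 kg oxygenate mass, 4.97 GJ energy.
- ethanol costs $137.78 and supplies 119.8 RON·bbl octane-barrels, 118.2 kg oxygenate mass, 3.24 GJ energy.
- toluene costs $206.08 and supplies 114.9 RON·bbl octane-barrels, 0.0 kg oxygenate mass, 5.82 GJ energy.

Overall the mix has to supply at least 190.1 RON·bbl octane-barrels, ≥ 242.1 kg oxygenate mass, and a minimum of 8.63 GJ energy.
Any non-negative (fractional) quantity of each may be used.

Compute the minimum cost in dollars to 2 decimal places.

$320.02

Set it up as a linear program. Let x1 = barrels of butane, x2 = barrels of heavy naphtha, x3 = barrels of raffinate, x4 = barrels of ethanol, x5 = barrels of toluene.
Minimize 76.74x1 + 102.81x2 + 95.8x3 + 137.78x4 + 206.08x5 s.t.:
  91.7x1 + 62.6x2 + 69.4x3 + 119.8x4 + 114.9x5 ≥ 190.1   (octane-barrels)
  118.2x4 ≥ 242.1   (oxygenate mass)
  3.98x1 + 5.42x2 + 4.97x3 + 3.24x4 + 5.82x5 ≥ 8.63   (energy)
  x1, x2, x3, x4, x5 ≥ 0.
The cheapest feasible vertex uses only heavy naphtha, ethanol; butane, raffinate, toluene are not used. The oxygenate mass and energy requirements are met with equality.
Solving gives x2 = 0.36785, x4 = 2.0482.
Objective = 102.81·0.36785 + 137.78·2.0482 = 320.0197.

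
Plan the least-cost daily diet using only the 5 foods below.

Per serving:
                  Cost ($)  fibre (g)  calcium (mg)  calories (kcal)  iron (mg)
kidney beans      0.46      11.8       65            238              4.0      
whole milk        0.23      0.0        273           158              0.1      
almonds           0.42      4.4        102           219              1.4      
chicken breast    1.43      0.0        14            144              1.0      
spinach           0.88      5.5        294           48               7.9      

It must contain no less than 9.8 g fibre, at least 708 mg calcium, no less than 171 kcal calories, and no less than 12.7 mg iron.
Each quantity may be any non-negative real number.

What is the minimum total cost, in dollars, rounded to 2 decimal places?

This is a linear program. Let x1 = servings of kidney beans, x2 = servings of whole milk, x3 = servings of almonds, x4 = servings of chicken breast, x5 = servings of spinach.
min 0.46x1 + 0.23x2 + 0.42x3 + 1.43x4 + 0.88x5 s.t.:
  11.8x1 + 4.4x3 + 5.5x5 ≥ 9.8   (fibre)
  65x1 + 273x2 + 102x3 + 14x4 + 294x5 ≥ 708   (calcium)
  238x1 + 158x2 + 219x3 + 144x4 + 48x5 ≥ 171   (calories)
  4x1 + 0.1x2 + 1.4x3 + 1x4 + 7.9x5 ≥ 12.7   (iron)
  x1, x2, x3, x4, x5 ≥ 0.
The minimum-cost mix takes nothing from almonds, chicken breast — only kidney beans, whole milk, spinach. There the fibre, calcium, iron constraints are tight.
Optimal quantities: kidney beans = 0.1133 servings, whole milk = 0.9094 servings, spinach = 1.539 servings.
Cost = 0.46·0.1133 + 0.23·0.9094 + 0.88·1.539 = 1.6156.

$1.62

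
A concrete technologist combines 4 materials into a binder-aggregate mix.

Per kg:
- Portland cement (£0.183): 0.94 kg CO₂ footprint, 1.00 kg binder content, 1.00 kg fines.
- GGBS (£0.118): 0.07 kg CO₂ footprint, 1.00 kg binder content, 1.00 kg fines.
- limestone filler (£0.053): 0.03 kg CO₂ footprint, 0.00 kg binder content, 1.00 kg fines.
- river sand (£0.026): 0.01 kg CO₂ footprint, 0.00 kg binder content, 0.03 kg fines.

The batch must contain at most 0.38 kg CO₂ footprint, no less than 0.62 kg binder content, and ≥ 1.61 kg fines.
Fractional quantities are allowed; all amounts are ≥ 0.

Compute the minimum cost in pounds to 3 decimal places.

£0.126

Treat it as an LP. Let x1 = kg of Portland cement, x2 = kg of GGBS, x3 = kg of limestone filler, x4 = kg of river sand.
min 0.183x1 + 0.118x2 + 0.053x3 + 0.026x4 subject to:
  0.94x1 + 0.07x2 + 0.03x3 + 0.01x4 ≤ 0.38   (CO₂ footprint)
  1x1 + 1x2 ≥ 0.62   (binder content)
  1x1 + 1x2 + 1x3 + 0.03x4 ≥ 1.61   (fines)
  x1, x2, x3, x4 ≥ 0.
The minimum-cost mix takes nothing from Portland cement, river sand — only GGBS, limestone filler. The binder content and fines requirements are met with equality.
Solving gives x2 = 0.62, x3 = 0.99.
Cost = 0.118·0.62 + 0.053·0.99 = 0.12563.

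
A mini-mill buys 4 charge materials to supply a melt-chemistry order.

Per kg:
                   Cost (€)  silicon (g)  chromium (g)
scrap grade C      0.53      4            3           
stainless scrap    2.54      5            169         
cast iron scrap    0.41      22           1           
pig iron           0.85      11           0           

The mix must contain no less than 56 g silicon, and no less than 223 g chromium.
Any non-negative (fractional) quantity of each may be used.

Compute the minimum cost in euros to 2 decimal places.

€4.24

Set it up as a linear program. Let x1 = kg of scrap grade C, x2 = kg of stainless scrap, x3 = kg of cast iron scrap, x4 = kg of pig iron.
min 0.53x1 + 2.54x2 + 0.41x3 + 0.85x4 s.t.:
  4x1 + 5x2 + 22x3 + 11x4 ≥ 56   (silicon)
  3x1 + 169x2 + 1x3 ≥ 223   (chromium)
  x1, x2, x3, x4 ≥ 0.
The optimal basis is {stainless scrap, cast iron scrap}; scrap grade C, pig iron drop out. The silicon and chromium requirements are met with equality.
So stainless scrap = 1.306 kg, cast iron scrap = 2.249 kg.
Total cost: 2.54·1.306 + 0.41·2.249 = 4.2393.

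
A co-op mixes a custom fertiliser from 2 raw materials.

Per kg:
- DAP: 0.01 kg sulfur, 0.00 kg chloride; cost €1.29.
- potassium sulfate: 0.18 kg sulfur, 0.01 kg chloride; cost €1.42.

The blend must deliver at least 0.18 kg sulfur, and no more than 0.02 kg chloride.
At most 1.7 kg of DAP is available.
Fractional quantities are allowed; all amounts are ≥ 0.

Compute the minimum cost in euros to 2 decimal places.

€1.42

Let x1 = kg of DAP, x2 = kg of potassium sulfate.
Minimize 1.29x1 + 1.42x2 with:
  0.01x1 + 0.18x2 ≥ 0.18   (sulfur)
  0.01x2 ≤ 0.02   (chloride)
  x1 ≤ 1.7
  x1, x2 ≥ 0.
At the optimum only potassium sulfate is positive (DAP = 0). The sulfur requirement is met with equality.
Optimal quantities: potassium sulfate = 1 kg.
Hence cost = 1.42·1 = €1.4200.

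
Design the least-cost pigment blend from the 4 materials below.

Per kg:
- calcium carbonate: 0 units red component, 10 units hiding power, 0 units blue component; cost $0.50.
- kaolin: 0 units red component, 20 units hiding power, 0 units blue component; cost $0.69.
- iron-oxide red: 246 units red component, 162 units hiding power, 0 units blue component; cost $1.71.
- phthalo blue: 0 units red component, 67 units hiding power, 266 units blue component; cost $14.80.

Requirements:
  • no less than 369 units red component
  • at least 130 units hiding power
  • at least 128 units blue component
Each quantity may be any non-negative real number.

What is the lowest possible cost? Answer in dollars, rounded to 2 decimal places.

Let x1 = kg of calcium carbonate, x2 = kg of kaolin, x3 = kg of iron-oxide red, x4 = kg of phthalo blue.
Minimise 0.5x1 + 0.69x2 + 1.71x3 + 14.8x4 subject to:
  246x3 ≥ 369   (red component)
  10x1 + 20x2 + 162x3 + 67x4 ≥ 130   (hiding power)
  266x4 ≥ 128   (blue component)
  x1, x2, x3, x4 ≥ 0.
The minimum-cost mix takes nothing from calcium carbonate, kaolin — only iron-oxide red, phthalo blue. The red component and blue component requirements are met with equality.
Optimal quantities: iron-oxide red = 1.5 kg, phthalo blue = 0.4812 kg.
Total cost: 1.71·1.5 + 14.8·0.4812 = 9.6868.

$9.69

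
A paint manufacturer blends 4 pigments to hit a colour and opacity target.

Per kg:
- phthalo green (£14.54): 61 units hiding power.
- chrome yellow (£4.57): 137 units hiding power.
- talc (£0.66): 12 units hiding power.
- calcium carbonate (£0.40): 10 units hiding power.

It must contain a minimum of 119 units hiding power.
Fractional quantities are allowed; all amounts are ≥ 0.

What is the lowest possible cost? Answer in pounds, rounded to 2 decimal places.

£3.97

Let x1 = kg of phthalo green, x2 = kg of chrome yellow, x3 = kg of talc, x4 = kg of calcium carbonate.
Minimize 14.54x1 + 4.57x2 + 0.66x3 + 0.4x4 s.t.:
  61x1 + 137x2 + 12x3 + 10x4 ≥ 119   (hiding power)
  x1, x2, x3, x4 ≥ 0.
At the optimum only chrome yellow is positive (phthalo green, talc, calcium carbonate = 0). The hiding power requirement is met with equality.
Solving gives x2 = 0.8686.
Total cost: 4.57·0.8686 = 3.9695.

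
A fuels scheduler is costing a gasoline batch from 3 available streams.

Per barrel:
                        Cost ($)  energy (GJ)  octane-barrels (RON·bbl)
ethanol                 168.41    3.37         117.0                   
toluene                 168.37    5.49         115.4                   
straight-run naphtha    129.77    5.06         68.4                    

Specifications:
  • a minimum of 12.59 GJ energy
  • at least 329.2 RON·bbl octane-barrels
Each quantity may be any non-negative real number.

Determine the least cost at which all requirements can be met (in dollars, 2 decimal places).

Treat it as an LP. Let x1 = barrels of ethanol, x2 = barrels of toluene, x3 = barrels of straight-run naphtha.
Minimize 168.41x1 + 168.37x2 + 129.77x3 with:
  3.37x1 + 5.49x2 + 5.06x3 ≥ 12.59   (energy)
  117x1 + 115.4x2 + 68.4x3 ≥ 329.2   (octane-barrels)
  x1, x2, x3 ≥ 0.
The minimum-cost mix takes nothing from straight-run naphtha — only ethanol, toluene. The energy and octane-barrels requirements are met with equality.
Optimal quantities: ethanol = 1.3985 barrels, toluene = 1.4348 barrels.
Total cost: 168.41·1.3985 + 168.37·1.4348 = 477.0987.

$477.10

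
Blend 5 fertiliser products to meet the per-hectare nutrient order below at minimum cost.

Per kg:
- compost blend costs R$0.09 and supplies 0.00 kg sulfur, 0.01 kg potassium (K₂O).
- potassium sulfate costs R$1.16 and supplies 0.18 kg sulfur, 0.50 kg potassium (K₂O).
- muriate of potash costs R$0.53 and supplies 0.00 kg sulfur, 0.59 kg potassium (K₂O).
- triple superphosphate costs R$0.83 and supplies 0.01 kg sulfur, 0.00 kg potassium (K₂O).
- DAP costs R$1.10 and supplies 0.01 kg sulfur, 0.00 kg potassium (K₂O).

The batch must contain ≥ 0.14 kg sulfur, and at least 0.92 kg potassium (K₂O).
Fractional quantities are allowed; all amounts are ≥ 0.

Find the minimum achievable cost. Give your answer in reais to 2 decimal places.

R$1.38

Set it up as a linear program. Let x1 = kg of compost blend, x2 = kg of potassium sulfate, x3 = kg of muriate of potash, x4 = kg of triple superphosphate, x5 = kg of DAP.
Minimize 0.09x1 + 1.16x2 + 0.53x3 + 0.83x4 + 1.1x5 subject to:
  0.18x2 + 0.01x4 + 0.01x5 ≥ 0.14   (sulfur)
  0.01x1 + 0.5x2 + 0.59x3 ≥ 0.92   (potassium (K₂O))
  x1, x2, x3, x4, x5 ≥ 0.
The minimum-cost mix takes nothing from compost blend, triple superphosphate, DAP — only potassium sulfate, muriate of potash. Binding constraints: sulfur and potassium (K₂O).
So potassium sulfate = 0.7778 kg, muriate of potash = 0.9002 kg.
Total cost: 1.16·0.7778 + 0.53·0.9002 = 1.3794.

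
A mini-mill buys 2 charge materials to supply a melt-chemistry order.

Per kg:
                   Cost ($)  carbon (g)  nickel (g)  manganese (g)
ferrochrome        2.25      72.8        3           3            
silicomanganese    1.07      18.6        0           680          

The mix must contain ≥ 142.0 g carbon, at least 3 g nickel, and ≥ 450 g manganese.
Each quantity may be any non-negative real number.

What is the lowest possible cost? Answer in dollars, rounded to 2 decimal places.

Let x1 = kg of ferrochrome, x2 = kg of silicomanganese.
min 2.25x1 + 1.07x2 subject to:
  72.8x1 + 18.6x2 ≥ 142   (carbon)
  3x1 ≥ 3   (nickel)
  3x1 + 680x2 ≥ 450   (manganese)
  x1, x2 ≥ 0.
Both inputs are positive at the optimum. There the carbon and manganese constraints are tight.
Optimal quantities: ferrochrome = 1.783 kg, silicomanganese = 0.6539 kg.
Objective = 2.25·1.783 + 1.07·0.6539 = 4.7114.

$4.71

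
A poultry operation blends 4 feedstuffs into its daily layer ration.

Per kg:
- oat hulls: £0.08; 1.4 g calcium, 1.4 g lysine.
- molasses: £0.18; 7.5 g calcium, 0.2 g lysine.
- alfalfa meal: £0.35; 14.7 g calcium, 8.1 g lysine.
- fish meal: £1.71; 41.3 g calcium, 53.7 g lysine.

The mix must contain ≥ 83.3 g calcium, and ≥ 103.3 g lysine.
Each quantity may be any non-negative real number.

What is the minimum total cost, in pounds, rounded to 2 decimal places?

Treat it as an LP. Let x1 = kg of oat hulls, x2 = kg of molasses, x3 = kg of alfalfa meal, x4 = kg of fish meal.
Minimise 0.08x1 + 0.18x2 + 0.35x3 + 1.71x4 with:
  1.4x1 + 7.5x2 + 14.7x3 + 41.3x4 ≥ 83.3   (calcium)
  1.4x1 + 0.2x2 + 8.1x3 + 53.7x4 ≥ 103.3   (lysine)
  x1, x2, x3, x4 ≥ 0.
The minimum-cost mix takes nothing from oat hulls, molasses — only alfalfa meal, fish meal. The calcium and lysine requirements are met with equality.
Solving gives x3 = 0.4549, x4 = 1.855.
Cost = 0.35·0.4549 + 1.71·1.855 = 3.3313.

£3.33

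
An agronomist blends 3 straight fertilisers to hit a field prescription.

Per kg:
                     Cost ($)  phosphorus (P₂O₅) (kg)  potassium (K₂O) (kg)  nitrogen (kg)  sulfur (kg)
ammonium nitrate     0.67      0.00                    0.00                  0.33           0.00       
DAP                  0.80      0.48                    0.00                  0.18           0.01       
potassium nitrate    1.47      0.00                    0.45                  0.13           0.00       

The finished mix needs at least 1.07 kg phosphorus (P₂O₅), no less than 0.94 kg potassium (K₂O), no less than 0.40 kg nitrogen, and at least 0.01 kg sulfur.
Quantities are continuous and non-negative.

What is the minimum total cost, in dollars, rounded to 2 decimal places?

Set it up as a linear program. Let x1 = kg of ammonium nitrate, x2 = kg of DAP, x3 = kg of potassium nitrate.
min 0.67x1 + 0.8x2 + 1.47x3 s.t.:
  0.48x2 ≥ 1.07   (phosphorus (P₂O₅))
  0.45x3 ≥ 0.94   (potassium (K₂O))
  0.33x1 + 0.18x2 + 0.13x3 ≥ 0.4   (nitrogen)
  0.01x2 ≥ 0.01   (sulfur)
  x1, x2, x3 ≥ 0.
The minimum-cost mix takes nothing from ammonium nitrate — only DAP, potassium nitrate. Binding constraints: phosphorus (P₂O₅) and potassium (K₂O).
Optimal quantities: DAP = 2.229 kg, potassium nitrate = 2.089 kg.
Objective = 0.8·2.229 + 1.47·2.089 = 4.8540.

$4.85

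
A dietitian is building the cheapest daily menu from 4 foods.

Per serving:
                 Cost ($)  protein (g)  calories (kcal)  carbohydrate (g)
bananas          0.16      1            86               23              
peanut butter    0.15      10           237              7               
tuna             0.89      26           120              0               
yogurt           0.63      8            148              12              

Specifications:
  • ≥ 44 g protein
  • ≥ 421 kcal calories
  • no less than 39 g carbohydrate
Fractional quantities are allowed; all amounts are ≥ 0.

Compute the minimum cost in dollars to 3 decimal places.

$0.713

Let x1 = servings of bananas, x2 = servings of peanut butter, x3 = servings of tuna, x4 = servings of yogurt.
min 0.16x1 + 0.15x2 + 0.89x3 + 0.63x4 s.t.:
  1x1 + 10x2 + 26x3 + 8x4 ≥ 44   (protein)
  86x1 + 237x2 + 120x3 + 148x4 ≥ 421   (calories)
  23x1 + 7x2 + 12x4 ≥ 39   (carbohydrate)
  x1, x2, x3, x4 ≥ 0.
The cheapest feasible vertex uses only bananas, peanut butter; tuna, yogurt are not used. Binding constraints: protein and carbohydrate.
Solving gives x1 = 0.3677, x2 = 4.363.
Objective = 0.16·0.3677 + 0.15·4.363 = 0.71328.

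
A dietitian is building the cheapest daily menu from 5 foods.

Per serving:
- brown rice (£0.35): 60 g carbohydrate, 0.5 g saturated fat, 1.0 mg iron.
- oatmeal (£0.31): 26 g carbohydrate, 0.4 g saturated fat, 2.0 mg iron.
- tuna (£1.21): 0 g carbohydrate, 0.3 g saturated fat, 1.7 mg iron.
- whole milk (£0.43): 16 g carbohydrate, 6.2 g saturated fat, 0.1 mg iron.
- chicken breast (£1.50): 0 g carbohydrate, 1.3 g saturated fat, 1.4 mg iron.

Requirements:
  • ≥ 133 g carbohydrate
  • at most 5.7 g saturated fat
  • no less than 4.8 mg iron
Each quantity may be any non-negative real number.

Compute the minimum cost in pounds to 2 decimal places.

£1.04

This is a linear program. Let x1 = servings of brown rice, x2 = servings of oatmeal, x3 = servings of tuna, x4 = servings of whole milk, x5 = servings of chicken breast.
Minimise 0.35x1 + 0.31x2 + 1.21x3 + 0.43x4 + 1.5x5 with:
  60x1 + 26x2 + 16x4 ≥ 133   (carbohydrate)
  0.5x1 + 0.4x2 + 0.3x3 + 6.2x4 + 1.3x5 ≤ 5.7   (saturated fat)
  1x1 + 2x2 + 1.7x3 + 0.1x4 + 1.4x5 ≥ 4.8   (iron)
  x1, x2, x3, x4, x5 ≥ 0.
The optimal basis is {brown rice, oatmeal}; tuna, whole milk, chicken breast drop out. There the carbohydrate and iron constraints are tight.
So brown rice = 1.502 servings, oatmeal = 1.649 servings.
Total cost: 0.35·1.502 + 0.31·1.649 = 1.0369.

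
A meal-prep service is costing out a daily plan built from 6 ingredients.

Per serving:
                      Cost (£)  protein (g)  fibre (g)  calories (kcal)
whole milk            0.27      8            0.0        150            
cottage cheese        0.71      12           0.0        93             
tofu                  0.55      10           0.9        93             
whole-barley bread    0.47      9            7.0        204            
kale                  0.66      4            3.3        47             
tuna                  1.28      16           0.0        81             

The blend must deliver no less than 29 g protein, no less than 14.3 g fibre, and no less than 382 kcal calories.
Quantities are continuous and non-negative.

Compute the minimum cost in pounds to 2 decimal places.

Let x1 = servings of whole milk, x2 = servings of cottage cheese, x3 = servings of tofu, x4 = servings of whole-barley bread, x5 = servings of kale, x6 = servings of tuna.
min 0.27x1 + 0.71x2 + 0.55x3 + 0.47x4 + 0.66x5 + 1.28x6 subject to:
  8x1 + 12x2 + 10x3 + 9x4 + 4x5 + 16x6 ≥ 29   (protein)
  0.9x3 + 7x4 + 3.3x5 ≥ 14.3   (fibre)
  150x1 + 93x2 + 93x3 + 204x4 + 47x5 + 81x6 ≥ 382   (calories)
  x1, x2, x3, x4, x5, x6 ≥ 0.
The optimal basis is {whole milk, whole-barley bread}; cottage cheese, tofu, kale, tuna drop out. There the protein and fibre constraints are tight.
Solving gives x1 = 1.327, x4 = 2.043.
Objective = 0.27·1.327 + 0.47·2.043 = 1.3185.

£1.32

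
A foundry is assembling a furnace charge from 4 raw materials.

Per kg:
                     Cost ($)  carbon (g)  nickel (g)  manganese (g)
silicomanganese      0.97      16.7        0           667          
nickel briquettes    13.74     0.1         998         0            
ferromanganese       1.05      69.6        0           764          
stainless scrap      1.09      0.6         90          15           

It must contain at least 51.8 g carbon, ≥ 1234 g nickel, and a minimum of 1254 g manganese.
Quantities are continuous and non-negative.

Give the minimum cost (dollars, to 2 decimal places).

$16.39

Let x1 = kg of silicomanganese, x2 = kg of nickel briquettes, x3 = kg of ferromanganese, x4 = kg of stainless scrap.
Minimize 0.97x1 + 13.74x2 + 1.05x3 + 1.09x4 subject to:
  16.7x1 + 0.1x2 + 69.6x3 + 0.6x4 ≥ 51.8   (carbon)
  998x2 + 90x4 ≥ 1234   (nickel)
  667x1 + 764x3 + 15x4 ≥ 1254   (manganese)
  x1, x2, x3, x4 ≥ 0.
The cheapest feasible vertex uses only ferromanganese, stainless scrap; silicomanganese, nickel briquettes are not used. There the nickel and manganese constraints are tight.
So ferromanganese = 1.3722 kg, stainless scrap = 13.711 kg.
Objective = 1.05·1.3722 + 1.09·13.711 = 16.3858.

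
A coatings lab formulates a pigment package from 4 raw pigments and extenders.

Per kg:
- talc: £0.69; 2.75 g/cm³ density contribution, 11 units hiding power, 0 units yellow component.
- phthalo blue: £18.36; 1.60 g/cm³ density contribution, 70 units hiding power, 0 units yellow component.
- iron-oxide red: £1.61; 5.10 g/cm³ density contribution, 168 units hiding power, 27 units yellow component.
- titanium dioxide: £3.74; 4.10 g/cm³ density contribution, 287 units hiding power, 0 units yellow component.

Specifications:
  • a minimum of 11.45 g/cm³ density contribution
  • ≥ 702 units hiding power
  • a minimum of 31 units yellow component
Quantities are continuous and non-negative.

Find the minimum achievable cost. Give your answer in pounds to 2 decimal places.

This is a linear program. Let x1 = kg of talc, x2 = kg of phthalo blue, x3 = kg of iron-oxide red, x4 = kg of titanium dioxide.
Minimise 0.69x1 + 18.36x2 + 1.61x3 + 3.74x4 s.t.:
  2.75x1 + 1.6x2 + 5.1x3 + 4.1x4 ≥ 11.45   (density contribution)
  11x1 + 70x2 + 168x3 + 287x4 ≥ 702   (hiding power)
  27x3 ≥ 31   (yellow component)
  x1, x2, x3, x4 ≥ 0.
At the optimum only iron-oxide red is positive (talc, phthalo blue, titanium dioxide = 0). The hiding power requirement is met with equality.
So iron-oxide red = 4.179 kg.
Objective = 1.61·4.179 = 6.7282.

£6.73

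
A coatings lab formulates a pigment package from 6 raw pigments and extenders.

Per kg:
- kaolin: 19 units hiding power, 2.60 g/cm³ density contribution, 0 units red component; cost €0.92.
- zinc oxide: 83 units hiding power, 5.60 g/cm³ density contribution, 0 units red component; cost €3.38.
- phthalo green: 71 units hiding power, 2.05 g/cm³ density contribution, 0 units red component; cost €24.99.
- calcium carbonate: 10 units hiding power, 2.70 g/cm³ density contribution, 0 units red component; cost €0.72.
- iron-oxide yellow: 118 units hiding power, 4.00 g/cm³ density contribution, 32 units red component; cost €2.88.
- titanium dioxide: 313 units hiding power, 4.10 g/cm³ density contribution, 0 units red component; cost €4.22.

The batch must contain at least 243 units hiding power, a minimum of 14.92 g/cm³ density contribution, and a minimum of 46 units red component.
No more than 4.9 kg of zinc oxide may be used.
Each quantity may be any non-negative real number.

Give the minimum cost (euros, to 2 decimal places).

Let x1 = kg of kaolin, x2 = kg of zinc oxide, x3 = kg of phthalo green, x4 = kg of calcium carbonate, x5 = kg of iron-oxide yellow, x6 = kg of titanium dioxide.
Minimise 0.92x1 + 3.38x2 + 24.99x3 + 0.72x4 + 2.88x5 + 4.22x6 subject to:
  19x1 + 83x2 + 71x3 + 10x4 + 118x5 + 313x6 ≥ 243   (hiding power)
  2.6x1 + 5.6x2 + 2.05x3 + 2.7x4 + 4x5 + 4.1x6 ≥ 14.92   (density contribution)
  32x5 ≥ 46   (red component)
  x2 ≤ 4.9
  x1, x2, x3, x4, x5, x6 ≥ 0.
At the optimum only calcium carbonate, iron-oxide yellow, titanium dioxide are positive (kaolin, zinc oxide, phthalo green = 0). The hiding power, density contribution, red component requirements are met with equality.
Optimal quantities: calcium carbonate = 3.195 kg, iron-oxide yellow = 1.438 kg, titanium dioxide = 0.1323 kg.
Hence cost = 0.72·3.195 + 2.88·1.438 + 4.22·0.1323 = €7.0001.

€7.00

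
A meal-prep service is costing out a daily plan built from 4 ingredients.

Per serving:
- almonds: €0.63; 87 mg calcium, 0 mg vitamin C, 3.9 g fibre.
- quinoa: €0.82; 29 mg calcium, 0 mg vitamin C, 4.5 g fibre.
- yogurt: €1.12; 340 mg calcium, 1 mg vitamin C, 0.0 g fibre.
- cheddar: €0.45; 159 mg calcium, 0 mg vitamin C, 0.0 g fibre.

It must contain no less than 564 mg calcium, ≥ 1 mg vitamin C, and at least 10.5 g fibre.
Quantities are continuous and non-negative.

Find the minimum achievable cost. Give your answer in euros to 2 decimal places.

€2.82

Let x1 = servings of almonds, x2 = servings of quinoa, x3 = servings of yogurt, x4 = servings of cheddar.
Minimize 0.63x1 + 0.82x2 + 1.12x3 + 0.45x4 subject to:
  87x1 + 29x2 + 340x3 + 159x4 ≥ 564   (calcium)
  1x3 ≥ 1   (vitamin C)
  3.9x1 + 4.5x2 ≥ 10.5   (fibre)
  x1, x2, x3, x4 ≥ 0.
The cheapest feasible vertex uses only almonds, yogurt; quinoa, cheddar are not used. Binding constraints: vitamin C and fibre.
So almonds = 2.692 servings, yogurt = 1 serving.
Total cost: 0.63·2.692 + 1.12·1 = 2.8160.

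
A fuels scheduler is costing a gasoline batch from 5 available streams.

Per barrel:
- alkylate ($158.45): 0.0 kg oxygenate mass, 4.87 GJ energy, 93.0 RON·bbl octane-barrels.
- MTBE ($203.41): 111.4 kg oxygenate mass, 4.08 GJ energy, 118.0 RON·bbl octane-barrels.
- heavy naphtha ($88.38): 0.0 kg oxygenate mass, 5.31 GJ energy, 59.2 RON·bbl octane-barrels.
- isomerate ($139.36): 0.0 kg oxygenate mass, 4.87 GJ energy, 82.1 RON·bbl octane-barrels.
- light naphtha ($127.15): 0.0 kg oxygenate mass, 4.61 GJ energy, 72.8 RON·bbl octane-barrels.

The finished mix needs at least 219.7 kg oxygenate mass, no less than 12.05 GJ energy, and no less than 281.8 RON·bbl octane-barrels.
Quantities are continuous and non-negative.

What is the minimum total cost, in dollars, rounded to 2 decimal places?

This is a linear program. Let x1 = barrels of alkylate, x2 = barrels of MTBE, x3 = barrels of heavy naphtha, x4 = barrels of isomerate, x5 = barrels of light naphtha.
min 158.45x1 + 203.41x2 + 88.38x3 + 139.36x4 + 127.15x5 subject to:
  111.4x2 ≥ 219.7   (oxygenate mass)
  4.87x1 + 4.08x2 + 5.31x3 + 4.87x4 + 4.61x5 ≥ 12.05   (energy)
  93x1 + 118x2 + 59.2x3 + 82.1x4 + 72.8x5 ≥ 281.8   (octane-barrels)
  x1, x2, x3, x4, x5 ≥ 0.
At the optimum only MTBE, heavy naphtha are positive (alkylate, isomerate, light naphtha = 0). There the oxygenate mass and octane-barrels constraints are tight.
Solving gives x2 = 1.9722, x3 = 0.82912.
Objective = 203.41·1.9722 + 88.38·0.82912 = 474.4428.

$474.44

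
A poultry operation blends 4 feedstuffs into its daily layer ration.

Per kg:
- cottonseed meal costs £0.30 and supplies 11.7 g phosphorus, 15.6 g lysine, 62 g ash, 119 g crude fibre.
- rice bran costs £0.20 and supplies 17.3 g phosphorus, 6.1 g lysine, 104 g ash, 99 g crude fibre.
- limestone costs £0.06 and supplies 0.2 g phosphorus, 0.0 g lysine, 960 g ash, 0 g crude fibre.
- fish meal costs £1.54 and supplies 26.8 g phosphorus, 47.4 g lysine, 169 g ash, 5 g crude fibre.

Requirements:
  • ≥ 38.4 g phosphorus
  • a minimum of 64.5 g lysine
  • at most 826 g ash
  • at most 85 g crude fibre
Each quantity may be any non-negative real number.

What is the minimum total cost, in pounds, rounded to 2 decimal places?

£1.96

Set it up as a linear program. Let x1 = kg of cottonseed meal, x2 = kg of rice bran, x3 = kg of limestone, x4 = kg of fish meal.
Minimise 0.3x1 + 0.2x2 + 0.06x3 + 1.54x4 with:
  11.7x1 + 17.3x2 + 0.2x3 + 26.8x4 ≥ 38.4   (phosphorus)
  15.6x1 + 6.1x2 + 47.4x4 ≥ 64.5   (lysine)
  62x1 + 104x2 + 960x3 + 169x4 ≤ 826   (ash)
  119x1 + 99x2 + 5x4 ≤ 85   (crude fibre)
  x1, x2, x3, x4 ≥ 0.
The cheapest feasible vertex uses only cottonseed meal, rice bran, fish meal; limestone is not used. The phosphorus, lysine, crude fibre requirements are met with equality.
Optimal quantities: cottonseed meal = 0.6654 kg, rice bran = 0.001119 kg, fish meal = 1.142 kg.
Total cost: 0.3·0.6654 + 0.2·0.001119 + 1.54·1.142 = 1.9585.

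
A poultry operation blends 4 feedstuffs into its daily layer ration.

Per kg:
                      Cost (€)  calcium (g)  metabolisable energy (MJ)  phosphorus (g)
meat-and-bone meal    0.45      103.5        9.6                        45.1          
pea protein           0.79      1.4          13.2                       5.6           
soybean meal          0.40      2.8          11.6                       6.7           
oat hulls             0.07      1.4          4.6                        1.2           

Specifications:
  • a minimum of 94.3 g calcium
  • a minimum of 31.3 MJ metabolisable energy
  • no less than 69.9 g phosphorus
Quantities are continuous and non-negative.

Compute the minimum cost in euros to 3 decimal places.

Let x1 = kg of meat-and-bone meal, x2 = kg of pea protein, x3 = kg of soybean meal, x4 = kg of oat hulls.
min 0.45x1 + 0.79x2 + 0.4x3 + 0.07x4 s.t.:
  103.5x1 + 1.4x2 + 2.8x3 + 1.4x4 ≥ 94.3   (calcium)
  9.6x1 + 13.2x2 + 11.6x3 + 4.6x4 ≥ 31.3   (metabolisable energy)
  45.1x1 + 5.6x2 + 6.7x3 + 1.2x4 ≥ 69.9   (phosphorus)
  x1, x2, x3, x4 ≥ 0.
At the optimum only meat-and-bone meal, oat hulls are positive (pea protein, soybean meal = 0). Binding constraints: metabolisable energy and phosphorus.
That vertex is x1 = 1.449, x4 = 3.78.
Hence cost = 0.45·1.449 + 0.07·3.78 = €0.91665.

€0.917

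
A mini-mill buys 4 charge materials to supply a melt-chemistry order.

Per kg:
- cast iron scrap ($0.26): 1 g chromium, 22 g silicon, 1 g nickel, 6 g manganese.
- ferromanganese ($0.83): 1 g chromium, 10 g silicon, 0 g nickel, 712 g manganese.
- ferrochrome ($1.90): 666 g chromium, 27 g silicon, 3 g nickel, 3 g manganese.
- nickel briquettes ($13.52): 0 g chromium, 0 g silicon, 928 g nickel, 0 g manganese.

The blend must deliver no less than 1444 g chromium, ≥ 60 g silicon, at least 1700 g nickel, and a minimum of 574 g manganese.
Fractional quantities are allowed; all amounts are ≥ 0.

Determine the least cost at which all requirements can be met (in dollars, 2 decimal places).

Treat it as an LP. Let x1 = kg of cast iron scrap, x2 = kg of ferromanganese, x3 = kg of ferrochrome, x4 = kg of nickel briquettes.
Minimize 0.26x1 + 0.83x2 + 1.9x3 + 13.52x4 with:
  1x1 + 1x2 + 666x3 ≥ 1444   (chromium)
  22x1 + 10x2 + 27x3 ≥ 60   (silicon)
  1x1 + 3x3 + 928x4 ≥ 1700   (nickel)
  6x1 + 712x2 + 3x3 ≥ 574   (manganese)
  x1, x2, x3, x4 ≥ 0.
The minimum-cost mix takes nothing from cast iron scrap — only ferromanganese, ferrochrome, nickel briquettes. There the chromium, nickel, manganese constraints are tight.
Optimal quantities: ferromanganese = 0.797 kg, ferrochrome = 2.167 kg, nickel briquettes = 1.825 kg.
Cost = 0.83·0.797 + 1.9·2.167 + 13.52·1.825 = 29.4528.

$29.45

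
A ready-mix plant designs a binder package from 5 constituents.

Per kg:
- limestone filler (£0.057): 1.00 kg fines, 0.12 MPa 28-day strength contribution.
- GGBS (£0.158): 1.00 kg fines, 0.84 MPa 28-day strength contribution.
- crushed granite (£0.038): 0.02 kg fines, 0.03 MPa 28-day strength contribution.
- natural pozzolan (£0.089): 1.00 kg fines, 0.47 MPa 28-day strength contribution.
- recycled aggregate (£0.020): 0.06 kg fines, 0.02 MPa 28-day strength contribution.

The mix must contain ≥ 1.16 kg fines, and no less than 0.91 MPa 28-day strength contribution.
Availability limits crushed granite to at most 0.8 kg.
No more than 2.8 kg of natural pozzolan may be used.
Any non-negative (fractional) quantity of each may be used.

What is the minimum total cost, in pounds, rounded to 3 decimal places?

£0.171

Let x1 = kg of limestone filler, x2 = kg of GGBS, x3 = kg of crushed granite, x4 = kg of natural pozzolan, x5 = kg of recycled aggregate.
Minimise 0.057x1 + 0.158x2 + 0.038x3 + 0.089x4 + 0.02x5 s.t.:
  1x1 + 1x2 + 0.02x3 + 1x4 + 0.06x5 ≥ 1.16   (fines)
  0.12x1 + 0.84x2 + 0.03x3 + 0.47x4 + 0.02x5 ≥ 0.91   (28-day strength contribution)
  x3 ≤ 0.8
  x4 ≤ 2.8
  x1, x2, x3, x4, x5 ≥ 0.
The cheapest feasible vertex uses only GGBS, natural pozzolan; limestone filler, crushed granite, recycled aggregate are not used. Binding constraints: fines and 28-day strength contribution.
That vertex is x2 = 0.9859, x4 = 0.1741.
Total cost: 0.158·0.9859 + 0.089·0.1741 = 0.17127.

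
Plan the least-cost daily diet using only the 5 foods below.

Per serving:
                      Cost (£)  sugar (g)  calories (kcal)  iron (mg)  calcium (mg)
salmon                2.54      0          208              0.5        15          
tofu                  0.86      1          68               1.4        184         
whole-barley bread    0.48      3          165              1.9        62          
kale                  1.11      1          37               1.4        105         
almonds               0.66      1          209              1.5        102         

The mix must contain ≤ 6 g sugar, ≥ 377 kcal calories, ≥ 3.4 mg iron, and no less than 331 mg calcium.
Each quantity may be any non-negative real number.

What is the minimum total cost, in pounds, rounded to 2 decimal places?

£1.82

Set it up as a linear program. Let x1 = servings of salmon, x2 = servings of tofu, x3 = servings of whole-barley bread, x4 = servings of kale, x5 = servings of almonds.
min 2.54x1 + 0.86x2 + 0.48x3 + 1.11x4 + 0.66x5 subject to:
  1x2 + 3x3 + 1x4 + 1x5 ≤ 6   (sugar)
  208x1 + 68x2 + 165x3 + 37x4 + 209x5 ≥ 377   (calories)
  0.5x1 + 1.4x2 + 1.9x3 + 1.4x4 + 1.5x5 ≥ 3.4   (iron)
  15x1 + 184x2 + 62x3 + 105x4 + 102x5 ≥ 331   (calcium)
  x1, x2, x3, x4, x5 ≥ 0.
The minimum-cost mix takes nothing from salmon, whole-barley bread, kale — only tofu, almonds. Binding constraints: calories and calcium.
Solving gives x2 = 0.9748, x5 = 1.487.
Total cost: 0.86·0.9748 + 0.66·1.487 = 1.8197.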